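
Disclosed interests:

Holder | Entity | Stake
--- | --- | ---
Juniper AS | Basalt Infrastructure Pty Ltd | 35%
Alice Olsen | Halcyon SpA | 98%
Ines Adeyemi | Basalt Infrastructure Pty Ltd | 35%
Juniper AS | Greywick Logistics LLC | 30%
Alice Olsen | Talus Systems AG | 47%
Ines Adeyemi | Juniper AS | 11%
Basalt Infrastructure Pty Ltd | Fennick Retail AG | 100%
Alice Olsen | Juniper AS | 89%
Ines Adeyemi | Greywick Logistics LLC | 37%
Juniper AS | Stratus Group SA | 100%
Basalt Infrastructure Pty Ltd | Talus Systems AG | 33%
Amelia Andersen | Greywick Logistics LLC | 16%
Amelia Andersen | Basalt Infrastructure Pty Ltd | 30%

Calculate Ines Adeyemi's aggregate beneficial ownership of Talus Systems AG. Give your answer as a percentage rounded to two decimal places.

Ines reaches Talus along 2 paths.
Via Juniper → Basalt: 11% × 35% × 33% = 1.2705%.
Via Basalt: 35% × 33% = 11.55%.
Total: 1.2705% + 11.55% = 12.8205%.
Rounded: 12.82%.

12.82%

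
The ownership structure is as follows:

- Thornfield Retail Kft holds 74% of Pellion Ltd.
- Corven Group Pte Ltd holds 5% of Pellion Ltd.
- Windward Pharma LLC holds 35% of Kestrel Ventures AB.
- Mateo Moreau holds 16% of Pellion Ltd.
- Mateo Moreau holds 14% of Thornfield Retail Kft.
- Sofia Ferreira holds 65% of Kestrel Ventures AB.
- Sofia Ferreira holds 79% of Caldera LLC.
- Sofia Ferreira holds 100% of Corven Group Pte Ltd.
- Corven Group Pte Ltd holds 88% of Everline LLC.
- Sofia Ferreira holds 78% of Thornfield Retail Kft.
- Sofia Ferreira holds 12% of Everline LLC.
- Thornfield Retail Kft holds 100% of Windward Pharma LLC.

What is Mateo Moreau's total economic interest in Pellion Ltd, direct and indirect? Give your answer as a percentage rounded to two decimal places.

26.36%

Mateo reaches Pellion along 2 paths.
Via Thornfield: 14% × 74% = 10.36%.
Direct stake: 16% = 16%.
Total: 10.36% + 16% = 26.36%.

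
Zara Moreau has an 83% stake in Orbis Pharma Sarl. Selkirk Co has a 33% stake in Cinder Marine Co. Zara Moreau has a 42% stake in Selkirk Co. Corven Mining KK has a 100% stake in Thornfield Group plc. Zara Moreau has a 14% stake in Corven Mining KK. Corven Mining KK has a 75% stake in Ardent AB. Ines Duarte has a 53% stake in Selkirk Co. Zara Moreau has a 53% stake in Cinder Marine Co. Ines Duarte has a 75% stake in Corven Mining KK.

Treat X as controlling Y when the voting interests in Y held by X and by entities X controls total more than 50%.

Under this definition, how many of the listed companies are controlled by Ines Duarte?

4

Ines holds 53% of Selkirk, so Ines controls Selkirk.
Ines holds 75% of Corven, so Ines controls Corven.
Corven holds 75% of Ardent, so Ines controls Ardent.
Corven holds 100% of Thornfield, so Ines controls Thornfield.
No other company's threshold is met.
Ines controls 4 companies.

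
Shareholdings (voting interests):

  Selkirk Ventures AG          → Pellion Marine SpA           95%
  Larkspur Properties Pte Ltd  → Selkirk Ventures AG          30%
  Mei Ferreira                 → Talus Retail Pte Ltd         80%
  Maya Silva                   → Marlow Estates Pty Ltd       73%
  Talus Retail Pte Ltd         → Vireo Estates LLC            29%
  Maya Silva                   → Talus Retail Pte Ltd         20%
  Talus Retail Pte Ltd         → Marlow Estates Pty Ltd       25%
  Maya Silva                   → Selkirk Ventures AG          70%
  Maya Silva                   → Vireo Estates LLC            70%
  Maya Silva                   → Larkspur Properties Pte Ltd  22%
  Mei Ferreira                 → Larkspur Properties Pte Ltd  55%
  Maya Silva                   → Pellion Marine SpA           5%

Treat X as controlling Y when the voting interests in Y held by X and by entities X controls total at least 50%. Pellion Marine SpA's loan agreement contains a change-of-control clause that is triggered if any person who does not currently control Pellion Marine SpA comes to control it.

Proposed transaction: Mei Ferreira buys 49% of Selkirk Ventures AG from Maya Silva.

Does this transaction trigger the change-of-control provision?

Yes

The purchase adds only to Mei's holdings (Maya's stake shrinks), so Mei is the only person who could newly come to control Pellion.
Mei holds 55% of Larkspur, so Mei controls Larkspur.
Mei holds 80% of Talus, so Mei controls Talus.
Neither Mei nor any entity Mei controls holds any voting interest in Pellion.
So before the transaction, Mei does not control Pellion.
After the purchase, Mei holds 49% of Selkirk directly, and Maya's stake falls to 21%.
Larkspur and Mei together hold 30% + 49% = 79% of Selkirk, so Mei controls Selkirk.
Selkirk holds 95% of Pellion, so Mei controls Pellion.
Mei did not control Pellion before and does after, so the clause is triggered.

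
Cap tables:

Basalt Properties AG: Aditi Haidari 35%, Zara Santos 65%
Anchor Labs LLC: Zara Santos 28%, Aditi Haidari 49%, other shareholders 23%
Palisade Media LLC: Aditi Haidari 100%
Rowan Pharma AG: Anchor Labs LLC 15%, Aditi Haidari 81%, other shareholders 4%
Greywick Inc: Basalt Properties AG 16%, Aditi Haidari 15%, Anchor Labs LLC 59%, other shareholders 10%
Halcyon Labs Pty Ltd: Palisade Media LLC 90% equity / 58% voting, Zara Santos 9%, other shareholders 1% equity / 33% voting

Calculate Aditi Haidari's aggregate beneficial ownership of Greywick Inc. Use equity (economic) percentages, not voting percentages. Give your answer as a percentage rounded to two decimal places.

49.51%

Aditi reaches Greywick along 3 paths.
Via Basalt: 35% × 16% = 5.6%.
Direct stake: 15% = 15%.
Via Anchor: 49% × 59% = 28.91%.
Total: 5.6% + 15% + 28.91% = 49.51%.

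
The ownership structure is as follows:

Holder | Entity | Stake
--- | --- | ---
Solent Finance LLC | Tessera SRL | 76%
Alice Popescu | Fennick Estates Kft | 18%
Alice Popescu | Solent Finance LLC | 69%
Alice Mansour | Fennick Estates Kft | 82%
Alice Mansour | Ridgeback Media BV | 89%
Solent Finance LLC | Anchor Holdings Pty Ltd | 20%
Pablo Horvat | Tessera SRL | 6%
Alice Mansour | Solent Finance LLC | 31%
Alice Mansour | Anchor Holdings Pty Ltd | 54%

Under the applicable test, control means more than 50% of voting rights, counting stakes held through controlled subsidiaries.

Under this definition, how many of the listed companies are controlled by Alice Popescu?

2

Alice Popescu holds 69% of Solent, so Alice Popescu controls Solent.
Solent holds 76% of Tessera, so Alice Popescu controls Tessera.
No other company's threshold is met.
Alice Popescu controls 2 companies.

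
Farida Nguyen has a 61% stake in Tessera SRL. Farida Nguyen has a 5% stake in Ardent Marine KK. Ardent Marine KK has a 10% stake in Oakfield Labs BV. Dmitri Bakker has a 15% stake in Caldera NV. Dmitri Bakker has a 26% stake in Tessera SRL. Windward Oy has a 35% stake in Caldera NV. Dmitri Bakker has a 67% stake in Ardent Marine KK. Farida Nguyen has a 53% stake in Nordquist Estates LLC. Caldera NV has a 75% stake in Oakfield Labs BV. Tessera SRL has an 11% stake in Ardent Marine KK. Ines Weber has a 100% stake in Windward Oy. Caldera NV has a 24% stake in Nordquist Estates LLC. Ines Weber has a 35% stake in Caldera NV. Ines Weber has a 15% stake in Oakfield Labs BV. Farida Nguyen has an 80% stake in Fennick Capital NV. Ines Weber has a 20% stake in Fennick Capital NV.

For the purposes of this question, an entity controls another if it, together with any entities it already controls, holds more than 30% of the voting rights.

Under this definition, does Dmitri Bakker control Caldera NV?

No

Dmitri holds 67% of Ardent, so Dmitri controls Ardent.
In Caldera, Dmitri's side holds only 15%, not > 30%.
So Dmitri does not control Caldera.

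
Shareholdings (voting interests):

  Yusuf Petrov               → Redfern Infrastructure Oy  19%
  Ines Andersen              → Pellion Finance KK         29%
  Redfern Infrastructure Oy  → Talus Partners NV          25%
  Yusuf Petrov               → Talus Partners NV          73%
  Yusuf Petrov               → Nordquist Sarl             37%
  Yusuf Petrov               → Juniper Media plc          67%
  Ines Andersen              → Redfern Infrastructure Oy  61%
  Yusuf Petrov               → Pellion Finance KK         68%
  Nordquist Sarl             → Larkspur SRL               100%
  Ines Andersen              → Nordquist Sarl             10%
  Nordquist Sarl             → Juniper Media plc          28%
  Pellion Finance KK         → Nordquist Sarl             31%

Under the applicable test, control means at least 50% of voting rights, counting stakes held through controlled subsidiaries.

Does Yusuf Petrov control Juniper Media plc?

Yes

Yusuf holds 68% of Pellion, so Yusuf controls Pellion.
Yusuf and Pellion together hold 37% + 31% = 68% of Nordquist, so Yusuf controls Nordquist.
Yusuf and Nordquist together hold 67% + 28% = 95% of Juniper, so Yusuf controls Juniper.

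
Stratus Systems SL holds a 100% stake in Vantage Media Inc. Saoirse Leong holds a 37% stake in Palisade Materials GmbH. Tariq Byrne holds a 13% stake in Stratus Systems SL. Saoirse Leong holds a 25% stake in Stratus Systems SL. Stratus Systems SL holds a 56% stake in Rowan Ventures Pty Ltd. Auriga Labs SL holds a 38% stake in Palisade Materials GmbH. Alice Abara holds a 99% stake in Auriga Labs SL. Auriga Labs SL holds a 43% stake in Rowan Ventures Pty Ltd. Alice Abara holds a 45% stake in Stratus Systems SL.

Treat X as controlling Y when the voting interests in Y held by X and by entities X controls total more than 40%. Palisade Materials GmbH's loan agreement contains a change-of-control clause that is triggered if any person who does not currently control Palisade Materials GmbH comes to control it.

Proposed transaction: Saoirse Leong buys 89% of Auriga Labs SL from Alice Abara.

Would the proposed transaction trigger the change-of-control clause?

Yes

The purchase adds only to Saoirse's holdings (Alice's stake shrinks), so Saoirse is the only person who could newly come to control Palisade.
Saoirse's largest direct stake is 37% in Palisade, which does not meet the threshold, so Saoirse controls no company.
In Palisade, Saoirse's side holds only 37%, not > 40%.
So before the transaction, Saoirse does not control Palisade.
After the purchase, Saoirse holds 89% of Auriga directly, and Alice's stake falls to 10%.
Saoirse holds 89% of Auriga, so Saoirse controls Auriga.
Auriga and Saoirse together hold 38% + 37% = 75% of Palisade, so Saoirse controls Palisade.
Saoirse did not control Palisade before and does after, so the clause is triggered.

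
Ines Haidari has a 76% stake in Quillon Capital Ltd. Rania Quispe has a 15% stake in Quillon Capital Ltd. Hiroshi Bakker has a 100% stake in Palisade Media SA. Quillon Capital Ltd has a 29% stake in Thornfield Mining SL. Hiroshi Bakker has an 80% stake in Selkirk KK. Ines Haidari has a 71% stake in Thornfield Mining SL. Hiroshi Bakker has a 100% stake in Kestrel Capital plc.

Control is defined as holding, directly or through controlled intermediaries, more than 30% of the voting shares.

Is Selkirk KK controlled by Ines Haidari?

Ines holds 76% of Quillon, so Ines controls Quillon.
Quillon and Ines together hold 29% + 71% = 100% of Thornfield, so Ines controls Thornfield.
Neither Ines nor any entity Ines controls holds any voting interest in Selkirk.
So Ines does not control Selkirk.

No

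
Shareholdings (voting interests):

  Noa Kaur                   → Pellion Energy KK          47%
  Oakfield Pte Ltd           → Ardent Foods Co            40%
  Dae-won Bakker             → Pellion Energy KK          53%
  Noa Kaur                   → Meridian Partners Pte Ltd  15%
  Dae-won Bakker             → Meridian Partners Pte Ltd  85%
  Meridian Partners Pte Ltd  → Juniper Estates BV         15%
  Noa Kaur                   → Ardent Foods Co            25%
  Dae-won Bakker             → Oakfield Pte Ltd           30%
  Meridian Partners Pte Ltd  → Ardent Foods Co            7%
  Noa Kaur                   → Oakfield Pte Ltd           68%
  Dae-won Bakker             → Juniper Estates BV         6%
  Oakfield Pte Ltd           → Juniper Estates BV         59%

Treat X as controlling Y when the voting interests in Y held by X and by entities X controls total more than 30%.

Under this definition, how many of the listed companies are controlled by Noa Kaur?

Noa holds 68% of Oakfield, so Noa controls Oakfield.
Oakfield and Noa together hold 40% + 25% = 65% of Ardent, so Noa controls Ardent.
Oakfield holds 59% of Juniper, so Noa controls Juniper.
Noa holds 47% of Pellion, so Noa controls Pellion.
No other company's threshold is met.
Noa controls 4 companies.

4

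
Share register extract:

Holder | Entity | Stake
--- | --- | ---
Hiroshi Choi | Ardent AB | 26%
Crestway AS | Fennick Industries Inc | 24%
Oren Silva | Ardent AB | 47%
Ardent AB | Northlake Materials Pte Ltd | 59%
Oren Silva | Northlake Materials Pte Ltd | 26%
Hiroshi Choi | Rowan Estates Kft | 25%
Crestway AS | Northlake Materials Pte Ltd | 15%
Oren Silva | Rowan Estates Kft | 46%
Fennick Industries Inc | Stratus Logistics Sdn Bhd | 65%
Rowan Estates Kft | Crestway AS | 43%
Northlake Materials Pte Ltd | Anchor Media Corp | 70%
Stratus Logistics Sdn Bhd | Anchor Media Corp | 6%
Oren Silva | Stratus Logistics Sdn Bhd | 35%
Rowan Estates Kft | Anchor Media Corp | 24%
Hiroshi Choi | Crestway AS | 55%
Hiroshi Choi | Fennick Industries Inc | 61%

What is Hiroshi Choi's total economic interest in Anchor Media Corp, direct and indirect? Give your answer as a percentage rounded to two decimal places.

26.64%

Hiroshi reaches Anchor along 7 paths.
Via Rowan → Crestway → Fennick → Stratus: 25% × 43% × 24% × 65% × 6% = 0.10062%.
Via Crestway → Fennick → Stratus: 55% × 24% × 65% × 6% = 0.5148%.
Via Fennick → Stratus: 61% × 65% × 6% = 2.379%.
Via Ardent → Northlake: 26% × 59% × 70% = 10.738%.
Via Rowan → Crestway → Northlake: 25% × 43% × 15% × 70% = 1.12875%.
Via Crestway → Northlake: 55% × 15% × 70% = 5.775%.
Via Rowan: 25% × 24% = 6%.
Total: 0.10062% + 0.5148% + 2.379% + 10.738% + 1.12875% + 5.775% + 6% = 26.63617%.
Rounded: 26.64%.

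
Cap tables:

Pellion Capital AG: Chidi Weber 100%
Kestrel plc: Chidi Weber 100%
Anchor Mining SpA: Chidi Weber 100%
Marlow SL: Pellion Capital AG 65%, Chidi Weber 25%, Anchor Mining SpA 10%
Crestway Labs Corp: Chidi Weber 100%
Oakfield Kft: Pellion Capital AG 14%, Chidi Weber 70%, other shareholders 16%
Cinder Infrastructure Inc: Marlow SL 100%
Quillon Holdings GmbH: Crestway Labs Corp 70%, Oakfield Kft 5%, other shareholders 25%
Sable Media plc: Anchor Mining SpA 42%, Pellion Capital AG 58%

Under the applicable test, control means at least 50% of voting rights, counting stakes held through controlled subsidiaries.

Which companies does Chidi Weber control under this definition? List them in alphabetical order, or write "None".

Chidi holds 100% of Pellion, so Chidi controls Pellion.
Chidi holds 100% of Kestrel, so Chidi controls Kestrel.
Chidi holds 100% of Anchor, so Chidi controls Anchor.
Pellion and Chidi and Anchor together hold 65% + 25% + 10% = 100% of Marlow, so Chidi controls Marlow.
Chidi holds 100% of Crestway, so Chidi controls Crestway.
Pellion and Chidi together hold 14% + 70% = 84% of Oakfield, so Chidi controls Oakfield.
Marlow holds 100% of Cinder, so Chidi controls Cinder.
Crestway and Oakfield together hold 70% + 5% = 75% of Quillon, so Chidi controls Quillon.
Anchor and Pellion together hold 42% + 58% = 100% of Sable, so Chidi controls Sable.

Anchor Mining SpA, Cinder Infrastructure Inc, Crestway Labs Corp, Kestrel plc, Marlow SL, Oakfield Kft, Pellion Capital AG, Quillon Holdings GmbH, Sable Media plc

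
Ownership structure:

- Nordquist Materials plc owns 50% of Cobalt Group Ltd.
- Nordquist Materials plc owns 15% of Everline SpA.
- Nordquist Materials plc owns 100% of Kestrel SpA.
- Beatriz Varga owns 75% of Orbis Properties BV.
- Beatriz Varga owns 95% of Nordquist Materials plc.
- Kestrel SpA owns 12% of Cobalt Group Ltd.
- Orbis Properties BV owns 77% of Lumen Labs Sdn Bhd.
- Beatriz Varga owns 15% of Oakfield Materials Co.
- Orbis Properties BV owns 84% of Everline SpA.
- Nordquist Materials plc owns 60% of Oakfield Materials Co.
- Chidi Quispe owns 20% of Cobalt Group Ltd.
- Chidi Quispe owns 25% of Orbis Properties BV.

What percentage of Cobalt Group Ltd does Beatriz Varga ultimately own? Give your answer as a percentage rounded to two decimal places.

58.90%

Beatriz reaches Cobalt along 2 paths.
Via Nordquist → Kestrel: 95% × 100% × 12% = 11.4%.
Via Nordquist: 95% × 50% = 47.5%.
Total: 11.4% + 47.5% = 58.9%.
Rounded: 58.90%.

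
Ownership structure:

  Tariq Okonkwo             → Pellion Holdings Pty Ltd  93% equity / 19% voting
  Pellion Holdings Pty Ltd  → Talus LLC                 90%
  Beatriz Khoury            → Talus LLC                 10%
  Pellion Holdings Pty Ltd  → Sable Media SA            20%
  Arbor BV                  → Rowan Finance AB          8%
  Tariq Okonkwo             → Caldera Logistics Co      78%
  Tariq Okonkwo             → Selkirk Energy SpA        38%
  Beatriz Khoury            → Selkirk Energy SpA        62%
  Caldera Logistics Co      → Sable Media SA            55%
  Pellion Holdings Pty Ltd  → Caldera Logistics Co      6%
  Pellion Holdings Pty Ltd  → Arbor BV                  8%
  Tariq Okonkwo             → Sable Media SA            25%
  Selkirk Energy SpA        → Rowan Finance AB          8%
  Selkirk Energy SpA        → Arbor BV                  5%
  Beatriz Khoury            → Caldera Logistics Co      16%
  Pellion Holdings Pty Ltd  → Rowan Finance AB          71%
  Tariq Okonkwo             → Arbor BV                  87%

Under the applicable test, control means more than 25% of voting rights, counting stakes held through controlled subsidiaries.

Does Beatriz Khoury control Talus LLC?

No

Beatriz holds 62% of Selkirk, so Beatriz controls Selkirk.
In Talus, Beatriz's side holds only 10%, not > 25%.
So Beatriz does not control Talus.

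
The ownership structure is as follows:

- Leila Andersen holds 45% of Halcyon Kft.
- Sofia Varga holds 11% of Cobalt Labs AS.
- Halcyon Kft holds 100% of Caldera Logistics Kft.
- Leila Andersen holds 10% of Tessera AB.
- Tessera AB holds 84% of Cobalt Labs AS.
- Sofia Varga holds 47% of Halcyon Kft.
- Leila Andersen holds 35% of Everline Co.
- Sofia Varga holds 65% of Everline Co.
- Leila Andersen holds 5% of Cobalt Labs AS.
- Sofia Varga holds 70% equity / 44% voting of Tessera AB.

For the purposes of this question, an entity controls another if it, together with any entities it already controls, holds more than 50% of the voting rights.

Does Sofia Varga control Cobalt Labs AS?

Sofia holds 65% of Everline, so Sofia controls Everline.
In Cobalt, Sofia's side holds only 11%, not > 50%.
So Sofia does not control Cobalt.

No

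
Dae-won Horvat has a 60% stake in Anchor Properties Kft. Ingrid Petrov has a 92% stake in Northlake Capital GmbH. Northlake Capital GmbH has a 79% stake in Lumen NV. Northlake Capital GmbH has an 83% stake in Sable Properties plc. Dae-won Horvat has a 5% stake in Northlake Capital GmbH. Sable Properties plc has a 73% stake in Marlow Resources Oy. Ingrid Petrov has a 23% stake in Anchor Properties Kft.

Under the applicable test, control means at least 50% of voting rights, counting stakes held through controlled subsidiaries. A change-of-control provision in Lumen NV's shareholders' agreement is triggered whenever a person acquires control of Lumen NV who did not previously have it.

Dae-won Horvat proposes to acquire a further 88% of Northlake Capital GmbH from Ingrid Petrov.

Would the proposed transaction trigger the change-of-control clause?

The purchase adds only to Dae-won's holdings (Ingrid's stake shrinks), so Dae-won is the only person who could newly come to control Lumen.
Dae-won holds 60% of Anchor, so Dae-won controls Anchor.
Neither Dae-won nor any entity Dae-won controls holds any voting interest in Lumen.
So before the transaction, Dae-won does not control Lumen.
After the purchase, Dae-won's direct stake in Northlake rises to 5% + 88% = 93%, and Ingrid's stake falls to 4%.
Dae-won holds 93% of Northlake, so Dae-won controls Northlake.
Northlake holds 79% of Lumen, so Dae-won controls Lumen.
Dae-won did not control Lumen before and does after, so the clause is triggered.

Yes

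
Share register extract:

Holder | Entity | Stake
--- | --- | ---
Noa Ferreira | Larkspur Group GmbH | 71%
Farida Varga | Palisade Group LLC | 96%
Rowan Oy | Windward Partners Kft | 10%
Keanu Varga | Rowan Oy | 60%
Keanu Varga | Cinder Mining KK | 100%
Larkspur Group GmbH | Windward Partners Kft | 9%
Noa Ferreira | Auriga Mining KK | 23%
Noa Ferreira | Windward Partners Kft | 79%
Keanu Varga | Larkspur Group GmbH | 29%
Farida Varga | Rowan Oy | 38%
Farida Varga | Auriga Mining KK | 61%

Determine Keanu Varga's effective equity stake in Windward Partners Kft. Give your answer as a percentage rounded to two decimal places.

Keanu reaches Windward along 2 paths.
Via Rowan: 60% × 10% = 6%.
Via Larkspur: 29% × 9% = 2.61%.
Total: 6% + 2.61% = 8.61%.

8.61%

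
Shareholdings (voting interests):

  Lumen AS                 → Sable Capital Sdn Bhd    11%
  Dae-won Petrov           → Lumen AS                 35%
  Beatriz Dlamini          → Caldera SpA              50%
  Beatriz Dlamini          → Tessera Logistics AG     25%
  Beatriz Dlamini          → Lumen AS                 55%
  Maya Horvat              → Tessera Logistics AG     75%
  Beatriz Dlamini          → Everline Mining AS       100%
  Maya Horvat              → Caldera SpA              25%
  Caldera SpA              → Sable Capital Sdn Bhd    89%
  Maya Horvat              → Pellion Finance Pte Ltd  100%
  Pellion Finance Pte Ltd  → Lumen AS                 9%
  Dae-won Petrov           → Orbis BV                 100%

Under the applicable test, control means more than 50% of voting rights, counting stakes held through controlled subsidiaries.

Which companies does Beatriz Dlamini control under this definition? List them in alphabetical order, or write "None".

Everline Mining AS, Lumen AS

Beatriz holds 55% of Lumen, so Beatriz controls Lumen.
Beatriz holds 100% of Everline, so Beatriz controls Everline.
No other company's threshold is met.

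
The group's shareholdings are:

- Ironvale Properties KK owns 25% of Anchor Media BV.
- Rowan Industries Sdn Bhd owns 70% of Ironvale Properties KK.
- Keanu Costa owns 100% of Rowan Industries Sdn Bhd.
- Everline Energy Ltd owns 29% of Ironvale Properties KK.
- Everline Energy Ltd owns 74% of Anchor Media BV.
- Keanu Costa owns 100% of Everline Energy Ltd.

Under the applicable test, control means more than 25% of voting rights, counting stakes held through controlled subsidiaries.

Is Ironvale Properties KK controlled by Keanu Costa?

Yes

Keanu holds 100% of Rowan, so Keanu controls Rowan.
Keanu holds 100% of Everline, so Keanu controls Everline.
Rowan and Everline together hold 70% + 29% = 99% of Ironvale, so Keanu controls Ironvale.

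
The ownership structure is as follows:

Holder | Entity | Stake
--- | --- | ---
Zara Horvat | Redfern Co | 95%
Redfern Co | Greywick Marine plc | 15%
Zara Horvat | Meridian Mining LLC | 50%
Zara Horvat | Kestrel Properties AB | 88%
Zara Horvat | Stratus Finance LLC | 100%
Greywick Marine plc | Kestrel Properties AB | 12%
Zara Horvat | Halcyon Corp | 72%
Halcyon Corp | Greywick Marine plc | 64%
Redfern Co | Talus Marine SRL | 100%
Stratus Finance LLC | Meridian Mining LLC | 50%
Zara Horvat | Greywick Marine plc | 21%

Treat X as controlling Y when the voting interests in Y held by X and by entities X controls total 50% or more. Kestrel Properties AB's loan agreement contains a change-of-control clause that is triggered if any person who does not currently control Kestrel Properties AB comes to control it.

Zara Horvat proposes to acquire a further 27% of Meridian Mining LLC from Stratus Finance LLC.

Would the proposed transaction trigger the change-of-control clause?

The purchase adds only to Zara's holdings (Stratus's stake shrinks), so Zara is the only person who could newly come to control Kestrel.
Zara holds 95% of Redfern, so Zara controls Redfern.
Zara holds 72% of Halcyon, so Zara controls Halcyon.
Zara and Redfern and Halcyon together hold 21% + 15% + 64% = 100% of Greywick, so Zara controls Greywick.
Zara and Greywick together hold 88% + 12% = 100% of Kestrel, so Zara controls Kestrel.
So Zara already controls Kestrel before the transaction.
After the purchase, Zara's direct stake in Meridian rises to 50% + 27% = 77%, and Stratus's stake falls to 23%.
Zara controlled Kestrel already, so this is not a new person acquiring control; every other person's position is unchanged or reduced.
No new person acquires control, so the clause is not triggered.

No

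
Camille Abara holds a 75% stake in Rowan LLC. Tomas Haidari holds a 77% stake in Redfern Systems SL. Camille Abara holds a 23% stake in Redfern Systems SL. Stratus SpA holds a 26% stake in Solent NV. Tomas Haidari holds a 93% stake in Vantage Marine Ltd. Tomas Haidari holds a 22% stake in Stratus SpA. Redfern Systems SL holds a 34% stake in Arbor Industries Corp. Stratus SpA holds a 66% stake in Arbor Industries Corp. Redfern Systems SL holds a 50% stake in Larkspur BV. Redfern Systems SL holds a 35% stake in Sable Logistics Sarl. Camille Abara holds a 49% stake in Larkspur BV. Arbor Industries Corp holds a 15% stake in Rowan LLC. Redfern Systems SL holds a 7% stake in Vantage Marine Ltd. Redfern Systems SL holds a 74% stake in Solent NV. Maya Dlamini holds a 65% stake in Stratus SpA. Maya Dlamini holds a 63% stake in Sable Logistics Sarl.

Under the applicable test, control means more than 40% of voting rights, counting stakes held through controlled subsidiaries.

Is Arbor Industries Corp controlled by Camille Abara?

Camille holds 49% of Larkspur, so Camille controls Larkspur.
Camille holds 75% of Rowan, so Camille controls Rowan.
Neither Camille nor any entity Camille controls holds any voting interest in Arbor.
So Camille does not control Arbor.

No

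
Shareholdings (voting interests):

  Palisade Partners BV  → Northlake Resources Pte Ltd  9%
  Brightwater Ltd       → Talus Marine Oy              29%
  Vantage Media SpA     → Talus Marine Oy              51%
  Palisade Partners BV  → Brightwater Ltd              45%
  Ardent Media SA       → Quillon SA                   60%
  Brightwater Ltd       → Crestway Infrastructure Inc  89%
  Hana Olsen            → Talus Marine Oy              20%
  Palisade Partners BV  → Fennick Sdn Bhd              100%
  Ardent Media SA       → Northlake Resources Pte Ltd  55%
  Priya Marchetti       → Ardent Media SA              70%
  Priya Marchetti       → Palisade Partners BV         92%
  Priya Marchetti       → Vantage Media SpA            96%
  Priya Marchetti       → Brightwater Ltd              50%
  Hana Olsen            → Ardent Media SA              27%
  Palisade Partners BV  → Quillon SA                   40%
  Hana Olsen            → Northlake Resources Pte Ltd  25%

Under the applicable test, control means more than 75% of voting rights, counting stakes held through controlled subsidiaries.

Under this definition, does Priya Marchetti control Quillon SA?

No

Priya holds 92% of Palisade, so Priya controls Palisade.
Priya holds 96% of Vantage, so Priya controls Vantage.
Priya and Palisade together hold 50% + 45% = 95% of Brightwater, so Priya controls Brightwater.
Brightwater and Vantage together hold 29% + 51% = 80% of Talus, so Priya controls Talus.
Palisade holds 100% of Fennick, so Priya controls Fennick.
Brightwater holds 89% of Crestway, so Priya controls Crestway.
In Quillon, Priya's side holds only 40%, not > 75%.
So Priya does not control Quillon.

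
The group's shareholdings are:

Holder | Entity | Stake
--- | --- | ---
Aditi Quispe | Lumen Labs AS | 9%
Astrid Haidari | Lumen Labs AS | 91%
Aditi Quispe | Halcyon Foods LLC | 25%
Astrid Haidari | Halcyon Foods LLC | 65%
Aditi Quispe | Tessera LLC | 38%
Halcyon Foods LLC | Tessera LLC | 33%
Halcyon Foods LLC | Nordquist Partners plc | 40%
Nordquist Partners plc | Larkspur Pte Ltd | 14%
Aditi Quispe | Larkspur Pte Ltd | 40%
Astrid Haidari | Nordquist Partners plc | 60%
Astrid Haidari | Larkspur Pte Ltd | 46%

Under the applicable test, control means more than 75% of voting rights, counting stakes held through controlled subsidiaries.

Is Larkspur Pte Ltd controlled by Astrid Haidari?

Astrid holds 91% of Lumen, so Astrid controls Lumen.
In Larkspur, Astrid's side holds only 46%, not > 75%.
So Astrid does not control Larkspur.

No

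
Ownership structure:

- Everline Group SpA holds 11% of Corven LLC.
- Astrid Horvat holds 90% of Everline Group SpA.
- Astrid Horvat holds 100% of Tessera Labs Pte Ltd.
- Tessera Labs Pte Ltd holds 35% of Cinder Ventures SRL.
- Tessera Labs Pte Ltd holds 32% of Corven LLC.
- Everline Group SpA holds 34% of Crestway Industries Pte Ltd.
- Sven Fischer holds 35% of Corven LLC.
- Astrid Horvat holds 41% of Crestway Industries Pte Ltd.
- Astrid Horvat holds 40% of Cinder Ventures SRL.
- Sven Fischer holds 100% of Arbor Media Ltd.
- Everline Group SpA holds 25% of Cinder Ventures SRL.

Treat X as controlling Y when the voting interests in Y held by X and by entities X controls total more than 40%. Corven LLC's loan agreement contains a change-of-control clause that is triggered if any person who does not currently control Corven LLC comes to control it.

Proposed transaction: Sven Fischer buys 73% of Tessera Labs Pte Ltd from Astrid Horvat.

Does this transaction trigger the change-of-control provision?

The purchase adds only to Sven's holdings (Astrid's stake shrinks), so Sven is the only person who could newly come to control Corven.
Sven holds 100% of Arbor, so Sven controls Arbor.
In Corven, Sven's side holds only 35%, not > 40%.
So before the transaction, Sven does not control Corven.
After the purchase, Sven holds 73% of Tessera directly, and Astrid's stake falls to 27%.
Sven holds 73% of Tessera, so Sven controls Tessera.
Sven and Tessera together hold 35% + 32% = 67% of Corven, so Sven controls Corven.
Sven did not control Corven before and does after, so the clause is triggered.

Yes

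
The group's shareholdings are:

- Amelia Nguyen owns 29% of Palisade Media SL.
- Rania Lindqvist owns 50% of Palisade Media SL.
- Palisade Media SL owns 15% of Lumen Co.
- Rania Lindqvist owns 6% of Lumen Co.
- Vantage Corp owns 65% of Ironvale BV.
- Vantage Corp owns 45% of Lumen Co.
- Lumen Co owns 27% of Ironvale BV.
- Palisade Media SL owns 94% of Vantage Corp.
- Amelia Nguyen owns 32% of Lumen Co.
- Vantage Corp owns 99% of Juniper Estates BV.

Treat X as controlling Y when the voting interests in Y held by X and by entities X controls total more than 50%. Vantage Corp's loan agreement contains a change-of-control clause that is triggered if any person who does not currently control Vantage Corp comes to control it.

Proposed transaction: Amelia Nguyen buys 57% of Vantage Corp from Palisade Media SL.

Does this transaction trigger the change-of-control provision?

The purchase adds only to Amelia's holdings (Palisade's stake shrinks), so Amelia is the only person who could newly come to control Vantage.
Amelia's largest direct stake is 32% in Lumen, which does not meet the threshold, so Amelia controls no company.
Neither Amelia nor any entity Amelia controls holds any voting interest in Vantage.
So before the transaction, Amelia does not control Vantage.
After the purchase, Amelia holds 57% of Vantage directly, and Palisade's stake falls to 37%.
Amelia holds 57% of Vantage, so Amelia controls Vantage.
Amelia did not control Vantage before and does after, so the clause is triggered.

Yes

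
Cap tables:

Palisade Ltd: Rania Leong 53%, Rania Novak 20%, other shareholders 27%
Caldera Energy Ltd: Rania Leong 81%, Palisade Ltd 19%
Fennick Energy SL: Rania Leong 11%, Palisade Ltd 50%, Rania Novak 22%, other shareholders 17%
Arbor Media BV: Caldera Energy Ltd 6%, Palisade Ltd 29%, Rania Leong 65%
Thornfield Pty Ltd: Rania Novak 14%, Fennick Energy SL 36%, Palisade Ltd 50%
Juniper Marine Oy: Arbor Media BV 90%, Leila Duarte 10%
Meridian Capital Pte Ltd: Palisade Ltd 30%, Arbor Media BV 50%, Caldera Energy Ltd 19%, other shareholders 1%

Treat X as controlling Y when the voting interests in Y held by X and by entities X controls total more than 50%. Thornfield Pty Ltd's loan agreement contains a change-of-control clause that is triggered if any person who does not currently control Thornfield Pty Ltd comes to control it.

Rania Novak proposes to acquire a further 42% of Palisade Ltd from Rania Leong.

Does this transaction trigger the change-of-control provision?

The purchase adds only to Rania Novak's holdings (Rania Leong's stake shrinks), so Rania Novak is the only person who could newly come to control Thornfield.
Rania Novak's largest direct stake is 22% in Fennick, which does not meet the threshold, so Rania Novak controls no company.
In Thornfield, Rania Novak's side holds only 14%, not > 50%.
So before the transaction, Rania Novak does not control Thornfield.
After the purchase, Rania Novak's direct stake in Palisade rises to 20% + 42% = 62%, and Rania Leong's stake falls to 11%.
Rania Novak holds 62% of Palisade, so Rania Novak controls Palisade.
Palisade and Rania Novak together hold 50% + 22% = 72% of Fennick, so Rania Novak controls Fennick.
Rania Novak and Fennick and Palisade together hold 14% + 36% + 50% = 100% of Thornfield, so Rania Novak controls Thornfield.
Rania Novak did not control Thornfield before and does after, so the clause is triggered.

Yes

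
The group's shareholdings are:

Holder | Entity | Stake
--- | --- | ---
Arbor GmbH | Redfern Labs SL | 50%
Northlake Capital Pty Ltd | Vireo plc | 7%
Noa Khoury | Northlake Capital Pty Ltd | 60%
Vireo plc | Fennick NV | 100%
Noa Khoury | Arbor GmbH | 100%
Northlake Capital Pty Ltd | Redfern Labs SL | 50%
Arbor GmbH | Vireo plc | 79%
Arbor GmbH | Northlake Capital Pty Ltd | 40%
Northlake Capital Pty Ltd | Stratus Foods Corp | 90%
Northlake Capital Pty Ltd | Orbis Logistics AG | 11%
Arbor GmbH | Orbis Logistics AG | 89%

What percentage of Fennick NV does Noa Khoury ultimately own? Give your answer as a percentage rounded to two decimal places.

Noa reaches Fennick along 3 paths.
Via Arbor → Vireo: 100% × 79% × 100% = 79%.
Via Northlake → Vireo: 60% × 7% × 100% = 4.2%.
Via Arbor → Northlake → Vireo: 100% × 40% × 7% × 100% = 2.8%.
Total: 79% + 4.2% + 2.8% = 86%.
Rounded: 86.00%.

86.00%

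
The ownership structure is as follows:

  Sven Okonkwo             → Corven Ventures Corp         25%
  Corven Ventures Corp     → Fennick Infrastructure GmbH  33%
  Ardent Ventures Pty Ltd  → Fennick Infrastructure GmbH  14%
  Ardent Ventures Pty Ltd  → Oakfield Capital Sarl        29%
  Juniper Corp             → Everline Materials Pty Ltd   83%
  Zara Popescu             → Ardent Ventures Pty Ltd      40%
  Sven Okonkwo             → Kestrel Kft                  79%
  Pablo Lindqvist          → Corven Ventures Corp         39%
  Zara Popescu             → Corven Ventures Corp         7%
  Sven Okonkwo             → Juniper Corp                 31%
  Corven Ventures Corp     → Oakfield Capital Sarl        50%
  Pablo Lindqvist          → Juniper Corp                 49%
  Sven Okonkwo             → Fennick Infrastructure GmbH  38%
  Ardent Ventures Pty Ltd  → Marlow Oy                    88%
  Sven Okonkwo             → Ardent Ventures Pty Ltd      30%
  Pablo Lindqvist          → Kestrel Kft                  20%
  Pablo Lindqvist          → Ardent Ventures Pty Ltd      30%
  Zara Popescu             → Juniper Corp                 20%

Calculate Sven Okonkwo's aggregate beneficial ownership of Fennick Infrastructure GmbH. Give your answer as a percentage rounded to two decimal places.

50.45%

Sven reaches Fennick along 3 paths.
Via Corven: 25% × 33% = 8.25%.
Via Ardent: 30% × 14% = 4.2%.
Direct stake: 38% = 38%.
Total: 8.25% + 4.2% + 38% = 50.45%.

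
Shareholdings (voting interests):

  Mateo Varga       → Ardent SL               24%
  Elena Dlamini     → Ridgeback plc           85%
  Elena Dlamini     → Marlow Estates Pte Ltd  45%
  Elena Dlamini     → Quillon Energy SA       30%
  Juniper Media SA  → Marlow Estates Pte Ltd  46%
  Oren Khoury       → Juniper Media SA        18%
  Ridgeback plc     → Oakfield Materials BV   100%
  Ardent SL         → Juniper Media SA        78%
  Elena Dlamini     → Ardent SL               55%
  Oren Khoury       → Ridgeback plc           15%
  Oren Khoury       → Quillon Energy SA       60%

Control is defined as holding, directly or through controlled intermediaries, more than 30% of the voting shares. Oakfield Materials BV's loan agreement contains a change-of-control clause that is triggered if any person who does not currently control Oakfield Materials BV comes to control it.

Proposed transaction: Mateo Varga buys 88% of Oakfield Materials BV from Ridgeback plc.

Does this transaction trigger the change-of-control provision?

Yes

The purchase adds only to Mateo's holdings (Ridgeback's stake shrinks), so Mateo is the only person who could newly come to control Oakfield.
Mateo's largest direct stake is 24% in Ardent, which does not meet the threshold, so Mateo controls no company.
Neither Mateo nor any entity Mateo controls holds any voting interest in Oakfield.
So before the transaction, Mateo does not control Oakfield.
After the purchase, Mateo holds 88% of Oakfield directly, and Ridgeback's stake falls to 12%.
Mateo holds 88% of Oakfield, so Mateo controls Oakfield.
Mateo did not control Oakfield before and does after, so the clause is triggered.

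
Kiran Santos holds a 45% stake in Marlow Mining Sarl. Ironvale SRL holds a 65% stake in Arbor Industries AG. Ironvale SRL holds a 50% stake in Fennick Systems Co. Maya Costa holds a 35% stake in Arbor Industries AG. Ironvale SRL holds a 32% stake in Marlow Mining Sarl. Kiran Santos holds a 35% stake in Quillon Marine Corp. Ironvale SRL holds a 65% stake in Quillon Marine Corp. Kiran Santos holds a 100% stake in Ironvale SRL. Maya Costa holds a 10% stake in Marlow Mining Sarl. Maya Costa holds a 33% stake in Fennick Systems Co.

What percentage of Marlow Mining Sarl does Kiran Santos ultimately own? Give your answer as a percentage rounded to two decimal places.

Kiran reaches Marlow along 2 paths.
Direct stake: 45% = 45%.
Via Ironvale: 100% × 32% = 32%.
Total: 45% + 32% = 77%.
Rounded: 77.00%.

77.00%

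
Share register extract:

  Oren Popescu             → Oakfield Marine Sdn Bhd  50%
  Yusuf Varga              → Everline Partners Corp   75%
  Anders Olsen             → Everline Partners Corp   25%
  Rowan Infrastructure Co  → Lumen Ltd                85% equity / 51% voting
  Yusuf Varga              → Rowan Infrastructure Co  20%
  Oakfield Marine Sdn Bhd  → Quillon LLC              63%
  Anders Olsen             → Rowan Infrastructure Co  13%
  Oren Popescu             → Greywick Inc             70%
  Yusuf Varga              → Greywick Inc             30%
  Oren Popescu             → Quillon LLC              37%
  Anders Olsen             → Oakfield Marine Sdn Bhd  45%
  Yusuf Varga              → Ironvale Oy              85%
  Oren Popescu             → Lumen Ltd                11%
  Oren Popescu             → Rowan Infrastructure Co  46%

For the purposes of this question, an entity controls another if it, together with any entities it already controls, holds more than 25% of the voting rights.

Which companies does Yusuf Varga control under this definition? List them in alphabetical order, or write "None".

Yusuf holds 85% of Ironvale, so Yusuf controls Ironvale.
Yusuf holds 30% of Greywick, so Yusuf controls Greywick.
Yusuf holds 75% of Everline, so Yusuf controls Everline.
No other company's threshold is met.

Everline Partners Corp, Greywick Inc, Ironvale Oy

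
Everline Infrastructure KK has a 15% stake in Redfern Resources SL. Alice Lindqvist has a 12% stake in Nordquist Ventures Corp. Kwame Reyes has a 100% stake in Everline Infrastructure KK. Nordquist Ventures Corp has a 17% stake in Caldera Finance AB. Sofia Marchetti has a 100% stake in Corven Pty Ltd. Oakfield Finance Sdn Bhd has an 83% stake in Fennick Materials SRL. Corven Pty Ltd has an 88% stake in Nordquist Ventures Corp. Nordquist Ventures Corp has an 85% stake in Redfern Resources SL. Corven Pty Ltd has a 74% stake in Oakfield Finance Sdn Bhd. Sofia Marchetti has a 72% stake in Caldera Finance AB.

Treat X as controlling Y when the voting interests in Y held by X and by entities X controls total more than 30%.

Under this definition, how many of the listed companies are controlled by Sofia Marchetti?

6

Sofia holds 100% of Corven, so Sofia controls Corven.
Corven holds 88% of Nordquist, so Sofia controls Nordquist.
Nordquist holds 85% of Redfern, so Sofia controls Redfern.
Corven holds 74% of Oakfield, so Sofia controls Oakfield.
Sofia and Nordquist together hold 72% + 17% = 89% of Caldera, so Sofia controls Caldera.
Oakfield holds 83% of Fennick, so Sofia controls Fennick.
No other company's threshold is met.
Sofia controls 6 companies.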